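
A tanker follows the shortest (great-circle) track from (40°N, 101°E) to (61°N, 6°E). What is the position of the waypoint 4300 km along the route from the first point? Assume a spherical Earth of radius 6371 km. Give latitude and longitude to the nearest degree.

Write both endpoints as unit vectors p₁, p₂ with components (cos φ cos λ, cos φ sin λ, sin φ).
The central angle between the endpoints is δ = arccos(p₁·p₂) ≈ 1.012 rad (58.0°). The total great-circle distance is δ·R ≈ 1.012 × 6371 ≈ 6450 km, so the target fraction is f = 4300/6450 ≈ 0.667.
Interpolate at f ≈ 0.667 with slerp weights a = sin((1−f)δ)/sin δ ≈ 0.390, b = sin(fδ)/sin δ ≈ 0.737.
p = a·p₁ + b·p₂ ≈ (0.298, 0.331, 0.895); φ = arcsin(p_z) ≈ 63.55°, λ = atan2(p_y, p_x) ≈ 47.98°.

≈ (64°N, 48°E)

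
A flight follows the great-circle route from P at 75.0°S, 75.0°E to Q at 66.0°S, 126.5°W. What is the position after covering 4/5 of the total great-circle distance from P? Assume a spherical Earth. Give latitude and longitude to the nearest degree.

From cos δ = sin φ₁ sin φ₂ + cos φ₁ cos φ₂ cos Δλ, the central angle is δ ≈ 0.669 rad (38.3°).
Interpolate at f = 4/5 with slerp weights a = sin((1−f)δ)/sin δ ≈ 0.215, b = sin(fδ)/sin δ ≈ 0.822.
p = a·p₁ + b·p₂ ≈ (-0.185, -0.215, -0.959); φ = arcsin(p_z) ≈ -73.54°, λ = atan2(p_y, p_x) ≈ -130.63°.

≈ 74°S, 131°W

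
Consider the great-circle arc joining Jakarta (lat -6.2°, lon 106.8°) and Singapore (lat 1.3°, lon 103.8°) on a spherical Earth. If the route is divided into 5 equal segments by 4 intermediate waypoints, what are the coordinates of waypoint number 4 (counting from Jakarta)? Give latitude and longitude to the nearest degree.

From cos δ = sin φ₁ sin φ₂ + cos φ₁ cos φ₂ cos Δλ, the central angle is δ ≈ 0.141 rad (8.1°).
Interpolate at f = 4/5 with slerp weights a = sin((1−f)δ)/sin δ ≈ 0.201, b = sin(fδ)/sin δ ≈ 0.801.
p = a·p₁ + b·p₂ ≈ (-0.249, 0.969, -0.003); φ = arcsin(p_z) ≈ -0.20°, λ = atan2(p_y, p_x) ≈ 104.40°.

≈ lat 0°, lon 104°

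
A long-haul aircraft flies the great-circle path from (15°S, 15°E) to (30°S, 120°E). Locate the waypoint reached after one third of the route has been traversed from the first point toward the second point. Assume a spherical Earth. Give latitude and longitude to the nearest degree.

≈ (30°S, 46°E)

The haversine formula gives a central angle δ ≈ 1.658 rad (95.0°) between the endpoints.
Interpolate at f = 1/3 with slerp weights a = sin((1−f)δ)/sin δ ≈ 0.897, b = sin(fδ)/sin δ ≈ 0.527.
p = a·p₁ + b·p₂ ≈ (0.609, 0.619, -0.496); φ = arcsin(p_z) ≈ -29.71°, λ = atan2(p_y, p_x) ≈ 45.50°.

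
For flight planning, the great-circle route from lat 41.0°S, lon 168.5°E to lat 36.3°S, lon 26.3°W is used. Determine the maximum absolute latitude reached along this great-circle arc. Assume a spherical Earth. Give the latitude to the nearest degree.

≈ 81°S

The great circle lies in the plane with unit normal n̂ = (p₁ × p₂)/|p₁ × p₂|.
Here n̂_z ≈ +0.159; the vertex latitude is φ_max = arccos|n̂_z| ≈ 80.9°.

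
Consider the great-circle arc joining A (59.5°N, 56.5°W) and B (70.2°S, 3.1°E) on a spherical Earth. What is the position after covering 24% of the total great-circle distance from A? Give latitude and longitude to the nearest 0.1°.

≈ (28.4°N, 41.4°W)

Write both endpoints as unit vectors p₁, p₂ with components (cos φ cos λ, cos φ sin λ, sin φ).
The central angle between the endpoints is δ = arccos(p₁·p₂) ≈ 2.380 rad (136.4°).
Interpolate at f = 0.24 with slerp weights a = sin((1−f)δ)/sin δ ≈ 1.408, b = sin(fδ)/sin δ ≈ 0.783.
p = a·p₁ + b·p₂ ≈ (0.659, -0.582, 0.476); φ = arcsin(p_z) ≈ 28.44°, λ = atan2(p_y, p_x) ≈ -41.41°.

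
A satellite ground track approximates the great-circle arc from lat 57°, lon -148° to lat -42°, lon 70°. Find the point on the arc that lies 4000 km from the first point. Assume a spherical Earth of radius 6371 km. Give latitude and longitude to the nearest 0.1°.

Write both endpoints as unit vectors p₁, p₂ with components (cos φ cos λ, cos φ sin λ, sin φ).
The central angle between the endpoints is δ = arccos(p₁·p₂) ≈ 2.647 rad (151.7°). The total great-circle distance is δ·R ≈ 2.647 × 6371 ≈ 16864 km, so the target fraction is f = 4000/16864 ≈ 0.237.
Interpolate at f ≈ 0.237 with slerp weights a = sin((1−f)δ)/sin δ ≈ 1.898, b = sin(fδ)/sin δ ≈ 1.237.
p = a·p₁ + b·p₂ ≈ (-0.562, 0.316, 0.764); φ = arcsin(p_z) ≈ 49.83°, λ = atan2(p_y, p_x) ≈ 150.65°.

≈ lat 49.8°, lon 150.7°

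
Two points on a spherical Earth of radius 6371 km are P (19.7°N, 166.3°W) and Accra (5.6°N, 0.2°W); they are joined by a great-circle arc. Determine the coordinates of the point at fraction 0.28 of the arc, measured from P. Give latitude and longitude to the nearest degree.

Write both endpoints as unit vectors p₁, p₂ with components (cos φ cos λ, cos φ sin λ, sin φ).
The central angle between the endpoints is δ = arccos(p₁·p₂) ≈ 2.640 rad (151.2°).
Interpolate at f = 0.28 with slerp weights a = sin((1−f)δ)/sin δ ≈ 1.966, b = sin(fδ)/sin δ ≈ 1.400.
p = a·p₁ + b·p₂ ≈ (-0.405, -0.443, 0.799); φ = arcsin(p_z) ≈ 53.08°, λ = atan2(p_y, p_x) ≈ -132.43°.

≈ (53°N, 132°W)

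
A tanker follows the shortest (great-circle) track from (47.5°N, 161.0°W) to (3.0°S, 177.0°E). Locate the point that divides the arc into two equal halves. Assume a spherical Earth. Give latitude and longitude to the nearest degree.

≈ (23°N, 174°W)

Write both endpoints as unit vectors p₁, p₂ with components (cos φ cos λ, cos φ sin λ, sin φ).
The central angle between the endpoints is δ = arccos(p₁·p₂) ≈ 0.944 rad (54.1°).
Interpolate at f = 1/2 with slerp weights a = sin((1−f)δ)/sin δ ≈ 0.561, b = sin(fδ)/sin δ ≈ 0.561.
p = a·p₁ + b·p₂ ≈ (-0.918, -0.094, 0.384); φ = arcsin(p_z) ≈ 22.61°, λ = atan2(p_y, p_x) ≈ -174.15°.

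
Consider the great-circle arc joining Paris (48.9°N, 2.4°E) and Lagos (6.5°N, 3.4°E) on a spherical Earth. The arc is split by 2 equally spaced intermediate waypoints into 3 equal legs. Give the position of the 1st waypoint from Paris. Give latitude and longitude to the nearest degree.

Convert each endpoint to a unit vector on the sphere (x = cos φ cos λ, y = cos φ sin λ, z = sin φ).
The central angle between the endpoints is δ = arccos(p₁·p₂) ≈ 0.740 rad (42.4°).
Interpolate at f = 1/3 with slerp weights a = sin((1−f)δ)/sin δ ≈ 0.702, b = sin(fδ)/sin δ ≈ 0.362.
p = a·p₁ + b·p₂ ≈ (0.820, 0.041, 0.570); φ = arcsin(p_z) ≈ 34.77°, λ = atan2(p_y, p_x) ≈ 2.84°.

≈ 35°N, 3°E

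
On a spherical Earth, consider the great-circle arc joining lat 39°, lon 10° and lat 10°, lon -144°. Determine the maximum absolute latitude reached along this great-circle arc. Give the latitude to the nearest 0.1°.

The great circle lies in the plane with unit normal n̂ = (p₁ × p₂)/|p₁ × p₂|.
Here n̂_z ≈ -0.411; the vertex latitude is φ_max = arccos|n̂_z| ≈ 65.7°.
Check via Clairaut: cos φ_max = |cos φ₁| · sin C = cos(39.0°)·sin(32.0°) ≈ 0.411, again giving ≈ 65.7°.

≈ 65.7°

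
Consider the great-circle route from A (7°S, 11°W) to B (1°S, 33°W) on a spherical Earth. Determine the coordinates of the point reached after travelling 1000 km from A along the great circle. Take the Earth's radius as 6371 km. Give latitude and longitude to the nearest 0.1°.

≈ (4.7°S, 19.7°W)

The haversine formula gives a central angle δ ≈ 0.397 rad (22.7°) between the endpoints. The total great-circle distance is δ·R ≈ 0.397 × 6371 ≈ 2529 km, so the target fraction is f = 1000/2529 ≈ 0.395.
Interpolate at f ≈ 0.395 with slerp weights a = sin((1−f)δ)/sin δ ≈ 0.615, b = sin(fδ)/sin δ ≈ 0.404.
p = a·p₁ + b·p₂ ≈ (0.938, -0.337, -0.082); φ = arcsin(p_z) ≈ -4.70°, λ = atan2(p_y, p_x) ≈ -19.74°.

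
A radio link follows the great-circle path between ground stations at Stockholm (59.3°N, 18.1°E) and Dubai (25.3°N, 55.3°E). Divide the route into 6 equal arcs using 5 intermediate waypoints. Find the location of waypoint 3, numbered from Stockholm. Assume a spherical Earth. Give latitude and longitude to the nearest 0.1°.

≈ (43.7°N, 42.0°E)

From cos δ = sin φ₁ sin φ₂ + cos φ₁ cos φ₂ cos Δλ, the central angle is δ ≈ 0.745 rad (42.7°).
Interpolate at f = 3/6 with slerp weights a = sin((1−f)δ)/sin δ ≈ 0.537, b = sin(fδ)/sin δ ≈ 0.537.
p = a·p₁ + b·p₂ ≈ (0.537, 0.484, 0.691); φ = arcsin(p_z) ≈ 43.71°, λ = atan2(p_y, p_x) ≈ 42.05°.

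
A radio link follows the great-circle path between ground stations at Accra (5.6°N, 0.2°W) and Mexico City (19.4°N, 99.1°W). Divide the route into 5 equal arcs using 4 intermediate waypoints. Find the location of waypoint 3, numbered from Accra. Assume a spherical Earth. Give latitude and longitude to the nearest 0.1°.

Convert each endpoint to a unit vector on the sphere (x = cos φ cos λ, y = cos φ sin λ, z = sin φ).
The central angle between the endpoints is δ = arccos(p₁·p₂) ≈ 1.684 rad (96.5°).
Interpolate at f = 3/5 with slerp weights a = sin((1−f)δ)/sin δ ≈ 0.628, b = sin(fδ)/sin δ ≈ 0.852.
p = a·p₁ + b·p₂ ≈ (0.498, -0.796, 0.344); φ = arcsin(p_z) ≈ 20.15°, λ = atan2(p_y, p_x) ≈ -57.99°.

≈ (20.1°N, 58.0°W)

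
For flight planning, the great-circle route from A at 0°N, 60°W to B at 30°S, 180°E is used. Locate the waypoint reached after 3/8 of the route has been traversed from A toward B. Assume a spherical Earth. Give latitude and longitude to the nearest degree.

Convert each endpoint to a unit vector on the sphere (x = cos φ cos λ, y = cos φ sin λ, z = sin φ).
The central angle between the endpoints is δ = arccos(p₁·p₂) ≈ 2.019 rad (115.7°).
Interpolate at f = 3/8 with slerp weights a = sin((1−f)δ)/sin δ ≈ 1.057, b = sin(fδ)/sin δ ≈ 0.762.
p = a·p₁ + b·p₂ ≈ (-0.131, -0.915, -0.381); φ = arcsin(p_z) ≈ -22.39°, λ = atan2(p_y, p_x) ≈ -98.17°.

≈ 22°S, 98°W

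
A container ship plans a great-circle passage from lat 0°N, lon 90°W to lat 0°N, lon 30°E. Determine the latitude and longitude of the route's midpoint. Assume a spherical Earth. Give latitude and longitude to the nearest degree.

Convert each endpoint to a unit vector on the sphere (x = cos φ cos λ, y = cos φ sin λ, z = sin φ).
The central angle between the endpoints is δ = arccos(p₁·p₂) ≈ 2.094 rad (120.0°).
Interpolate at f = 1/2 with slerp weights a = sin((1−f)δ)/sin δ ≈ 1.000, b = sin(fδ)/sin δ ≈ 1.000.
p = a·p₁ + b·p₂ ≈ (0.866, -0.500, 0.000); φ = arcsin(p_z) ≈ 0.00°, λ = atan2(p_y, p_x) ≈ -30.00°.

≈ lat 0°N, lon 30°W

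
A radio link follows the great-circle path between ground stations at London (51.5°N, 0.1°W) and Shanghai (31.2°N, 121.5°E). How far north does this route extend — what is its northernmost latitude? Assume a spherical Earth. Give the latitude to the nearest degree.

The great circle lies in the plane with unit normal n̂ = (p₁ × p₂)/|p₁ × p₂|.
Here n̂_z ≈ +0.457; the vertex latitude is φ_max = arccos|n̂_z| ≈ 62.8°.
Check via Clairaut: cos φ_max = |cos φ₁| · sin C = cos(51.5°)·sin(47.3°) ≈ 0.457, again giving ≈ 62.8°.

≈ 63°N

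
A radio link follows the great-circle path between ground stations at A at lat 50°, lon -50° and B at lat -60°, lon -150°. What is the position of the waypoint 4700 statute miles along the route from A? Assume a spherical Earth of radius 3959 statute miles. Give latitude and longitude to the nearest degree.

Convert each endpoint to a unit vector on the sphere (x = cos φ cos λ, y = cos φ sin λ, z = sin φ).
The central angle between the endpoints is δ = arccos(p₁·p₂) ≈ 2.373 rad (136.0°). The total great-circle distance is δ·R ≈ 2.373 × 3959 ≈ 9397 mi, so the target fraction is f = 4700/9397 ≈ 0.500.
Interpolate at f ≈ 0.500 with slerp weights a = sin((1−f)δ)/sin δ ≈ 1.334, b = sin(fδ)/sin δ ≈ 1.335.
p = a·p₁ + b·p₂ ≈ (-0.027, -0.991, -0.134); φ = arcsin(p_z) ≈ -7.69°, λ = atan2(p_y, p_x) ≈ -91.54°.

≈ lat -8°, lon -92°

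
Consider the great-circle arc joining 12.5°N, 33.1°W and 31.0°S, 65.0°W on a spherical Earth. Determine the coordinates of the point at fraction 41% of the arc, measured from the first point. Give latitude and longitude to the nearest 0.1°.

Convert each endpoint to a unit vector on the sphere (x = cos φ cos λ, y = cos φ sin λ, z = sin φ).
The central angle between the endpoints is δ = arccos(p₁·p₂) ≈ 0.929 rad (53.2°).
Interpolate at f = 0.41 with slerp weights a = sin((1−f)δ)/sin δ ≈ 0.650, b = sin(fδ)/sin δ ≈ 0.464.
p = a·p₁ + b·p₂ ≈ (0.700, -0.707, -0.098); φ = arcsin(p_z) ≈ -5.64°, λ = atan2(p_y, p_x) ≈ -45.29°.

≈ 5.6°S, 45.3°W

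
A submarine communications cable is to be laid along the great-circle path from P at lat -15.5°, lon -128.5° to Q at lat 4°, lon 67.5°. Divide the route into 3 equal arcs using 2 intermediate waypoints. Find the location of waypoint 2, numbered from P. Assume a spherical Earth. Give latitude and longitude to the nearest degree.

≈ lat -26°, lon 113°

Convert each endpoint to a unit vector on the sphere (x = cos φ cos λ, y = cos φ sin λ, z = sin φ).
The central angle between the endpoints is δ = arccos(p₁·p₂) ≈ 2.801 rad (160.5°).
Interpolate at f = 2/3 with slerp weights a = sin((1−f)δ)/sin δ ≈ 2.409, b = sin(fδ)/sin δ ≈ 2.866.
p = a·p₁ + b·p₂ ≈ (-0.351, 0.824, -0.444); φ = arcsin(p_z) ≈ -26.35°, λ = atan2(p_y, p_x) ≈ 113.07°.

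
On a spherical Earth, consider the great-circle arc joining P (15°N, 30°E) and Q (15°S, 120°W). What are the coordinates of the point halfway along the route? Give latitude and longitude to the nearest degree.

≈ (0°N, 45°W)

Write both endpoints as unit vectors p₁, p₂ with components (cos φ cos λ, cos φ sin λ, sin φ).
The central angle between the endpoints is δ = arccos(p₁·p₂) ≈ 2.636 rad (151.0°).
Interpolate at f = 1/2 with slerp weights a = sin((1−f)δ)/sin δ ≈ 2.000, b = sin(fδ)/sin δ ≈ 2.000.
p = a·p₁ + b·p₂ ≈ (0.707, -0.707, 0.000); φ = arcsin(p_z) ≈ 0.00°, λ = atan2(p_y, p_x) ≈ -45.00°.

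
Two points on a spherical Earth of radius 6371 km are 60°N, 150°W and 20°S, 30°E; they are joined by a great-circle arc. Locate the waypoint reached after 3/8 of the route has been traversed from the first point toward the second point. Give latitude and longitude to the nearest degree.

The haversine formula gives a central angle δ ≈ 2.443 rad (140.0°) between the endpoints.
Interpolate at f = 3/8 with slerp weights a = sin((1−f)δ)/sin δ ≈ 1.554, b = sin(fδ)/sin δ ≈ 1.234.
p = a·p₁ + b·p₂ ≈ (0.331, 0.191, 0.924); φ = arcsin(p_z) ≈ 67.50°, λ = atan2(p_y, p_x) ≈ 30.00°.

≈ 68°N, 30°E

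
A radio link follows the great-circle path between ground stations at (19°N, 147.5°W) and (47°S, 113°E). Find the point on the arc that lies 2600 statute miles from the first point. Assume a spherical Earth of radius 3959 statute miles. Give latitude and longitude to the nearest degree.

≈ (8°S, 174°W)

From cos δ = sin φ₁ sin φ₂ + cos φ₁ cos φ₂ cos Δλ, the central angle is δ ≈ 1.923 rad (110.2°). The total great-circle distance is δ·R ≈ 1.923 × 3959 ≈ 7611 mi, so the target fraction is f = 2600/7611 ≈ 0.342.
Interpolate at f ≈ 0.342 with slerp weights a = sin((1−f)δ)/sin δ ≈ 1.016, b = sin(fδ)/sin δ ≈ 0.650.
p = a·p₁ + b·p₂ ≈ (-0.984, -0.108, -0.145); φ = arcsin(p_z) ≈ -8.33°, λ = atan2(p_y, p_x) ≈ -173.74°.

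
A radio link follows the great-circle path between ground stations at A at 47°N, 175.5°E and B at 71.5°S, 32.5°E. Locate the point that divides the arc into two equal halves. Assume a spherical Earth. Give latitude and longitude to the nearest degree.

≈ 25°S, 151°E

Write both endpoints as unit vectors p₁, p₂ with components (cos φ cos λ, cos φ sin λ, sin φ).
The central angle between the endpoints is δ = arccos(p₁·p₂) ≈ 2.619 rad (150.0°).
Interpolate at f = 1/2 with slerp weights a = sin((1−f)δ)/sin δ ≈ 1.934, b = sin(fδ)/sin δ ≈ 1.934.
p = a·p₁ + b·p₂ ≈ (-0.798, 0.433, -0.420); φ = arcsin(p_z) ≈ -24.82°, λ = atan2(p_y, p_x) ≈ 151.48°.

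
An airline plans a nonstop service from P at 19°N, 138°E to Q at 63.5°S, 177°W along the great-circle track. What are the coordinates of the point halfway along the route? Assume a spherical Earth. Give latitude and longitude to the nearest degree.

≈ 24°S, 152°E

Convert each endpoint to a unit vector on the sphere (x = cos φ cos λ, y = cos φ sin λ, z = sin φ).
The central angle between the endpoints is δ = arccos(p₁·p₂) ≈ 1.564 rad (89.6°).
Interpolate at f = 1/2 with slerp weights a = sin((1−f)δ)/sin δ ≈ 0.705, b = sin(fδ)/sin δ ≈ 0.705.
p = a·p₁ + b·p₂ ≈ (-0.809, 0.429, -0.401); φ = arcsin(p_z) ≈ -23.65°, λ = atan2(p_y, p_x) ≈ 152.05°.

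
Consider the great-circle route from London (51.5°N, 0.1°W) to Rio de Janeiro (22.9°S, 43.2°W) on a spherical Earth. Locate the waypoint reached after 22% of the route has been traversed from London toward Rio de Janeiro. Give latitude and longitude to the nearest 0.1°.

≈ (36.2°N, 14.4°W)

Write both endpoints as unit vectors p₁, p₂ with components (cos φ cos λ, cos φ sin λ, sin φ).
The central angle between the endpoints is δ = arccos(p₁·p₂) ≈ 1.456 rad (83.4°).
Interpolate at f = 0.22 with slerp weights a = sin((1−f)δ)/sin δ ≈ 0.913, b = sin(fδ)/sin δ ≈ 0.317.
p = a·p₁ + b·p₂ ≈ (0.781, -0.201, 0.591); φ = arcsin(p_z) ≈ 36.23°, λ = atan2(p_y, p_x) ≈ -14.42°.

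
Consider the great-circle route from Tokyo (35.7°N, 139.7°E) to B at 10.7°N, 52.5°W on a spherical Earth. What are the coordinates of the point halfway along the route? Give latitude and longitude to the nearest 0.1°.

Write both endpoints as unit vectors p₁, p₂ with components (cos φ cos λ, cos φ sin λ, sin φ).
The central angle between the endpoints is δ = arccos(p₁·p₂) ≈ 2.307 rad (132.2°).
Interpolate at f = 1/2 with slerp weights a = sin((1−f)δ)/sin δ ≈ 1.234, b = sin(fδ)/sin δ ≈ 1.234.
p = a·p₁ + b·p₂ ≈ (-0.026, -0.314, 0.949); φ = arcsin(p_z) ≈ 71.65°, λ = atan2(p_y, p_x) ≈ -94.76°.

≈ 71.6°N, 94.8°W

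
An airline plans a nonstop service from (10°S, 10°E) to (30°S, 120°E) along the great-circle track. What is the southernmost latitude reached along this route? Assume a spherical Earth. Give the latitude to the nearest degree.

The great circle lies in the plane with unit normal n̂ = (p₁ × p₂)/|p₁ × p₂|.
Here n̂_z ≈ +0.819; the vertex latitude is φ_max = arccos|n̂_z| ≈ 35.0°.
Check via Clairaut: cos φ_max = |cos φ₁| · sin C = cos(10.0°)·sin(123.8°) ≈ 0.819, again giving ≈ 35.0°.

≈ 35°S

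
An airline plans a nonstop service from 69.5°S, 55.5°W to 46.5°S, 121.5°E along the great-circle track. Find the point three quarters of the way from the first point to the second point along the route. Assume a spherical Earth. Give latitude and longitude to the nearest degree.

From cos δ = sin φ₁ sin φ₂ + cos φ₁ cos φ₂ cos Δλ, the central angle is δ ≈ 1.117 rad (64.0°).
Interpolate at f = 3/4 with slerp weights a = sin((1−f)δ)/sin δ ≈ 0.307, b = sin(fδ)/sin δ ≈ 0.827.
p = a·p₁ + b·p₂ ≈ (-0.237, 0.397, -0.887); φ = arcsin(p_z) ≈ -62.49°, λ = atan2(p_y, p_x) ≈ 120.80°.

≈ 62°S, 121°E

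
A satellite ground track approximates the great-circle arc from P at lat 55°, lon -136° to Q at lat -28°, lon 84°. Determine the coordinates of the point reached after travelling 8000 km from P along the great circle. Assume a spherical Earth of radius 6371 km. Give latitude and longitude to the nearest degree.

Convert each endpoint to a unit vector on the sphere (x = cos φ cos λ, y = cos φ sin λ, z = sin φ).
The central angle between the endpoints is δ = arccos(p₁·p₂) ≈ 2.454 rad (140.6°). The total great-circle distance is δ·R ≈ 2.454 × 6371 ≈ 15632 km, so the target fraction is f = 8000/15632 ≈ 0.512.
Interpolate at f ≈ 0.512 with slerp weights a = sin((1−f)δ)/sin δ ≈ 1.467, b = sin(fδ)/sin δ ≈ 1.497.
p = a·p₁ + b·p₂ ≈ (-0.467, 0.730, 0.498); φ = arcsin(p_z) ≈ 29.90°, λ = atan2(p_y, p_x) ≈ 122.59°.

≈ lat 30°, lon 123°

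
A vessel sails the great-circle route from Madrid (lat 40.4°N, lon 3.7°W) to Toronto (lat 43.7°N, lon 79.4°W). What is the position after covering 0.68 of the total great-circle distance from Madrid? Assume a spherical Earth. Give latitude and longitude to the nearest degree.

From cos δ = sin φ₁ sin φ₂ + cos φ₁ cos φ₂ cos Δλ, the central angle is δ ≈ 0.947 rad (54.3°).
Interpolate at f = 0.68 with slerp weights a = sin((1−f)δ)/sin δ ≈ 0.368, b = sin(fδ)/sin δ ≈ 0.740.
p = a·p₁ + b·p₂ ≈ (0.378, -0.544, 0.749); φ = arcsin(p_z) ≈ 48.54°, λ = atan2(p_y, p_x) ≈ -55.21°.

≈ lat 49°N, lon 55°W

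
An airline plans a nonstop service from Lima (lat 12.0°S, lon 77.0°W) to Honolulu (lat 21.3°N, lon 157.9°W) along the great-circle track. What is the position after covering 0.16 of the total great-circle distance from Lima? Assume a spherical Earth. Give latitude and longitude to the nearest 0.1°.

From cos δ = sin φ₁ sin φ₂ + cos φ₁ cos φ₂ cos Δλ, the central angle is δ ≈ 1.502 rad (86.1°).
Interpolate at f = 0.16 with slerp weights a = sin((1−f)δ)/sin δ ≈ 0.955, b = sin(fδ)/sin δ ≈ 0.239.
p = a·p₁ + b·p₂ ≈ (0.004, -0.994, -0.112); φ = arcsin(p_z) ≈ -6.42°, λ = atan2(p_y, p_x) ≈ -89.76°.

≈ lat 6.4°S, lon 89.8°W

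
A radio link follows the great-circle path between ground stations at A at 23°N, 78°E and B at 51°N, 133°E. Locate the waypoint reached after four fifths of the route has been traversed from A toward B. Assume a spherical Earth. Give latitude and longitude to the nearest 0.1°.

≈ 47.9°N, 118.2°E

From cos δ = sin φ₁ sin φ₂ + cos φ₁ cos φ₂ cos Δλ, the central angle is δ ≈ 0.882 rad (50.5°).
Interpolate at f = 4/5 with slerp weights a = sin((1−f)δ)/sin δ ≈ 0.227, b = sin(fδ)/sin δ ≈ 0.840.
p = a·p₁ + b·p₂ ≈ (-0.317, 0.591, 0.742); φ = arcsin(p_z) ≈ 47.87°, λ = atan2(p_y, p_x) ≈ 118.20°.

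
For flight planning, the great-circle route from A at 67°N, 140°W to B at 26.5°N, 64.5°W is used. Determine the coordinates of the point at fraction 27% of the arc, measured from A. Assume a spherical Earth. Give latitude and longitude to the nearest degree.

≈ 62°N, 104°W

From cos δ = sin φ₁ sin φ₂ + cos φ₁ cos φ₂ cos Δλ, the central angle is δ ≈ 1.049 rad (60.1°).
Interpolate at f = 0.27 with slerp weights a = sin((1−f)δ)/sin δ ≈ 0.800, b = sin(fδ)/sin δ ≈ 0.322.
p = a·p₁ + b·p₂ ≈ (-0.115, -0.461, 0.880); φ = arcsin(p_z) ≈ 61.62°, λ = atan2(p_y, p_x) ≈ -104.01°.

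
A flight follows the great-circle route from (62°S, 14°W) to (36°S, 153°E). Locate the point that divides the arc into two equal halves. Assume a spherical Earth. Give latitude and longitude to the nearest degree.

≈ (76°S, 136°E)

Write both endpoints as unit vectors p₁, p₂ with components (cos φ cos λ, cos φ sin λ, sin φ).
The central angle between the endpoints is δ = arccos(p₁·p₂) ≈ 1.421 rad (81.4°).
Interpolate at f = 1/2 with slerp weights a = sin((1−f)δ)/sin δ ≈ 0.660, b = sin(fδ)/sin δ ≈ 0.660.
p = a·p₁ + b·p₂ ≈ (-0.175, 0.167, -0.970); φ = arcsin(p_z) ≈ -75.99°, λ = atan2(p_y, p_x) ≈ 136.28°.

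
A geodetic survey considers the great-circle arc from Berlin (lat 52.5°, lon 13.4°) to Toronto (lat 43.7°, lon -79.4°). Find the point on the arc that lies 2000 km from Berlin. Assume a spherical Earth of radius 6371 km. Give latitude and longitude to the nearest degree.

≈ lat 59°, lon -17°

Convert each endpoint to a unit vector on the sphere (x = cos φ cos λ, y = cos φ sin λ, z = sin φ).
The central angle between the endpoints is δ = arccos(p₁·p₂) ≈ 1.016 rad (58.2°). The total great-circle distance is δ·R ≈ 1.016 × 6371 ≈ 6474 km, so the target fraction is f = 2000/6474 ≈ 0.309.
Interpolate at f ≈ 0.309 with slerp weights a = sin((1−f)δ)/sin δ ≈ 0.760, b = sin(fδ)/sin δ ≈ 0.363.
p = a·p₁ + b·p₂ ≈ (0.498, -0.151, 0.854); φ = arcsin(p_z) ≈ 58.63°, λ = atan2(p_y, p_x) ≈ -16.85°.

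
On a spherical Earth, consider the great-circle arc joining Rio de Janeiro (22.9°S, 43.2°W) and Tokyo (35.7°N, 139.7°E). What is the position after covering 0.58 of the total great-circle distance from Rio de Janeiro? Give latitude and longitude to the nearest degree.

Convert each endpoint to a unit vector on the sphere (x = cos φ cos λ, y = cos φ sin λ, z = sin φ).
The central angle between the endpoints is δ = arccos(p₁·p₂) ≈ 2.914 rad (167.0°).
Interpolate at f = 0.58 with slerp weights a = sin((1−f)δ)/sin δ ≈ 4.166, b = sin(fδ)/sin δ ≈ 4.399.
p = a·p₁ + b·p₂ ≈ (0.073, -0.317, 0.946); φ = arcsin(p_z) ≈ 71.03°, λ = atan2(p_y, p_x) ≈ -76.97°.

≈ 71°N, 77°W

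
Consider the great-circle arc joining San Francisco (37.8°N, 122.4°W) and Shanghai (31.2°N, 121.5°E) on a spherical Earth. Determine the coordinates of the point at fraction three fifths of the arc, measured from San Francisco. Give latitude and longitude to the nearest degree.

≈ (51°N, 162°E)

Write both endpoints as unit vectors p₁, p₂ with components (cos φ cos λ, cos φ sin λ, sin φ).
The central angle between the endpoints is δ = arccos(p₁·p₂) ≈ 1.551 rad (88.8°).
Interpolate at f = 3/5 with slerp weights a = sin((1−f)δ)/sin δ ≈ 0.581, b = sin(fδ)/sin δ ≈ 0.802.
p = a·p₁ + b·p₂ ≈ (-0.605, 0.197, 0.772); φ = arcsin(p_z) ≈ 50.51°, λ = atan2(p_y, p_x) ≈ 161.95°.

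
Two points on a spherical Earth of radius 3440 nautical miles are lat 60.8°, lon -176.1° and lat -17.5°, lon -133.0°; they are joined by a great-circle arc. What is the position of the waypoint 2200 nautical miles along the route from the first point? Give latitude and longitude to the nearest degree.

From cos δ = sin φ₁ sin φ₂ + cos φ₁ cos φ₂ cos Δλ, the central angle is δ ≈ 1.493 rad (85.6°). The total great-circle distance is δ·R ≈ 1.493 × 3440 ≈ 5138 nmi, so the target fraction is f = 2200/5138 ≈ 0.428.
Interpolate at f ≈ 0.428 with slerp weights a = sin((1−f)δ)/sin δ ≈ 0.756, b = sin(fδ)/sin δ ≈ 0.599.
p = a·p₁ + b·p₂ ≈ (-0.757, -0.443, 0.480); φ = arcsin(p_z) ≈ 28.69°, λ = atan2(p_y, p_x) ≈ -149.70°.

≈ lat 29°, lon -150°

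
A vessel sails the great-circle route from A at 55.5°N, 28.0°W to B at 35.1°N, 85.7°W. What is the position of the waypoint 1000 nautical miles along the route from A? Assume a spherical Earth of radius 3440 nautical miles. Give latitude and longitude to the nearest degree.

≈ 51°N, 55°W

Convert each endpoint to a unit vector on the sphere (x = cos φ cos λ, y = cos φ sin λ, z = sin φ).
The central angle between the endpoints is δ = arccos(p₁·p₂) ≈ 0.765 rad (43.8°). The total great-circle distance is δ·R ≈ 0.765 × 3440 ≈ 2631 nmi, so the target fraction is f = 1000/2631 ≈ 0.380.
Interpolate at f ≈ 0.380 with slerp weights a = sin((1−f)δ)/sin δ ≈ 0.659, b = sin(fδ)/sin δ ≈ 0.414.
p = a·p₁ + b·p₂ ≈ (0.355, -0.513, 0.781); φ = arcsin(p_z) ≈ 51.39°, λ = atan2(p_y, p_x) ≈ -55.31°.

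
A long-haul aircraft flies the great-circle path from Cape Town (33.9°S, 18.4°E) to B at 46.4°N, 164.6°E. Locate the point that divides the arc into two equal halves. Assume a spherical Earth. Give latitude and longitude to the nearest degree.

≈ 20°N, 75°E

The haversine formula gives a central angle δ ≈ 2.646 rad (151.6°) between the endpoints.
Interpolate at f = 1/2 with slerp weights a = sin((1−f)δ)/sin δ ≈ 2.037, b = sin(fδ)/sin δ ≈ 2.037.
p = a·p₁ + b·p₂ ≈ (0.250, 0.907, 0.339); φ = arcsin(p_z) ≈ 19.82°, λ = atan2(p_y, p_x) ≈ 74.59°.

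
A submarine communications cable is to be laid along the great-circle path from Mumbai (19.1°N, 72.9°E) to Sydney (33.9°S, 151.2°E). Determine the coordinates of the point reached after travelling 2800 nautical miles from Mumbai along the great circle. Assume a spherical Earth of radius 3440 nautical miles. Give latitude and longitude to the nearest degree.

≈ 10°S, 110°E

The haversine formula gives a central angle δ ≈ 1.594 rad (91.3°) between the endpoints. The total great-circle distance is δ·R ≈ 1.594 × 3440 ≈ 5484 nmi, so the target fraction is f = 2800/5484 ≈ 0.511.
Interpolate at f ≈ 0.511 with slerp weights a = sin((1−f)δ)/sin δ ≈ 0.704, b = sin(fδ)/sin δ ≈ 0.727.
p = a·p₁ + b·p₂ ≈ (-0.333, 0.926, -0.175); φ = arcsin(p_z) ≈ -10.10°, λ = atan2(p_y, p_x) ≈ 109.80°.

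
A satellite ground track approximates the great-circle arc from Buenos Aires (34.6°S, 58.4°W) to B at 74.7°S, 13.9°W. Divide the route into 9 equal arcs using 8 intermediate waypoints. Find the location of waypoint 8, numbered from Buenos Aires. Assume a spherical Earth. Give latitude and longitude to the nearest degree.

≈ 71°S, 27°W

From cos δ = sin φ₁ sin φ₂ + cos φ₁ cos φ₂ cos Δλ, the central angle is δ ≈ 0.792 rad (45.4°).
Interpolate at f = 8/9 with slerp weights a = sin((1−f)δ)/sin δ ≈ 0.123, b = sin(fδ)/sin δ ≈ 0.909.
p = a·p₁ + b·p₂ ≈ (0.286, -0.144, -0.947); φ = arcsin(p_z) ≈ -71.31°, λ = atan2(p_y, p_x) ≈ -26.74°.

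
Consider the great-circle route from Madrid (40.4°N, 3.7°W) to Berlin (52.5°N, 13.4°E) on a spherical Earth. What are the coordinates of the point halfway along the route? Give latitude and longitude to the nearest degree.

Write both endpoints as unit vectors p₁, p₂ with components (cos φ cos λ, cos φ sin λ, sin φ).
The central angle between the endpoints is δ = arccos(p₁·p₂) ≈ 0.293 rad (16.8°).
Interpolate at f = 1/2 with slerp weights a = sin((1−f)δ)/sin δ ≈ 0.505, b = sin(fδ)/sin δ ≈ 0.505.
p = a·p₁ + b·p₂ ≈ (0.683, 0.046, 0.729); φ = arcsin(p_z) ≈ 46.77°, λ = atan2(p_y, p_x) ≈ 3.89°.

≈ 47°N, 4°E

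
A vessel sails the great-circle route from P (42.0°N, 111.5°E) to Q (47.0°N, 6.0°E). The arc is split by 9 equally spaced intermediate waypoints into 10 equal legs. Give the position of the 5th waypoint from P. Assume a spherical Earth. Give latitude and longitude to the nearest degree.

≈ (58°N, 62°E)

Convert each endpoint to a unit vector on the sphere (x = cos φ cos λ, y = cos φ sin λ, z = sin φ).
The central angle between the endpoints is δ = arccos(p₁·p₂) ≈ 1.209 rad (69.3°).
Interpolate at f = 5/10 with slerp weights a = sin((1−f)δ)/sin δ ≈ 0.608, b = sin(fδ)/sin δ ≈ 0.608.
p = a·p₁ + b·p₂ ≈ (0.247, 0.464, 0.851); φ = arcsin(p_z) ≈ 58.33°, λ = atan2(p_y, p_x) ≈ 61.98°.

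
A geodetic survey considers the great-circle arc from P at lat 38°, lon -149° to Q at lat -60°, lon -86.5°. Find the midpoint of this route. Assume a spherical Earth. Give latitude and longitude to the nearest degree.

Write both endpoints as unit vectors p₁, p₂ with components (cos φ cos λ, cos φ sin λ, sin φ).
The central angle between the endpoints is δ = arccos(p₁·p₂) ≈ 1.930 rad (110.6°).
Interpolate at f = 1/2 with slerp weights a = sin((1−f)δ)/sin δ ≈ 0.878, b = sin(fδ)/sin δ ≈ 0.878.
p = a·p₁ + b·p₂ ≈ (-0.566, -0.794, -0.220); φ = arcsin(p_z) ≈ -12.70°, λ = atan2(p_y, p_x) ≈ -125.48°.

≈ lat -13°, lon -125°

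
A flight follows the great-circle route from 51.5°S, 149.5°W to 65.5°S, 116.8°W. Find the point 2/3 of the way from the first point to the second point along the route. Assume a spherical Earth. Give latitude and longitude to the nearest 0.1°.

≈ 61.8°S, 130.8°W

The haversine formula gives a central angle δ ≈ 0.378 rad (21.7°) between the endpoints.
Interpolate at f = 2/3 with slerp weights a = sin((1−f)δ)/sin δ ≈ 0.341, b = sin(fδ)/sin δ ≈ 0.676.
p = a·p₁ + b·p₂ ≈ (-0.309, -0.358, -0.881); φ = arcsin(p_z) ≈ -61.79°, λ = atan2(p_y, p_x) ≈ -130.82°.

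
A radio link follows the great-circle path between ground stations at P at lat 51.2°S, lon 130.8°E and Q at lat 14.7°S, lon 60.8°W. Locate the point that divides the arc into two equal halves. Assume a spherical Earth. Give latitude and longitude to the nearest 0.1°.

≈ lat 70.0°S, lon 80.4°W

Convert each endpoint to a unit vector on the sphere (x = cos φ cos λ, y = cos φ sin λ, z = sin φ).
The central angle between the endpoints is δ = arccos(p₁·p₂) ≈ 1.978 rad (113.3°).
Interpolate at f = 1/2 with slerp weights a = sin((1−f)δ)/sin δ ≈ 0.910, b = sin(fδ)/sin δ ≈ 0.910.
p = a·p₁ + b·p₂ ≈ (0.057, -0.337, -0.940); φ = arcsin(p_z) ≈ -70.04°, λ = atan2(p_y, p_x) ≈ -80.42°.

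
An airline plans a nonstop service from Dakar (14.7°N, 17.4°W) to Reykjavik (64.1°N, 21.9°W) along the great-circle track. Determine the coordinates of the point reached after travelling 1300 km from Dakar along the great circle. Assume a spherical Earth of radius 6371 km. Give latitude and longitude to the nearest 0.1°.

≈ 26.4°N, 18.0°W

The haversine formula gives a central angle δ ≈ 0.864 rad (49.5°) between the endpoints. The total great-circle distance is δ·R ≈ 0.864 × 6371 ≈ 5504 km, so the target fraction is f = 1300/5504 ≈ 0.236.
Interpolate at f ≈ 0.236 with slerp weights a = sin((1−f)δ)/sin δ ≈ 0.806, b = sin(fδ)/sin δ ≈ 0.266.
p = a·p₁ + b·p₂ ≈ (0.852, -0.277, 0.444); φ = arcsin(p_z) ≈ 26.38°, λ = atan2(p_y, p_x) ≈ -17.98°.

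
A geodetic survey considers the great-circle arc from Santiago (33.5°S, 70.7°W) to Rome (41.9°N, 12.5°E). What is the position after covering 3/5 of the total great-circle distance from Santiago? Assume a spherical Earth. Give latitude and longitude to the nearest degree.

The haversine formula gives a central angle δ ≈ 1.870 rad (107.2°) between the endpoints.
Interpolate at f = 3/5 with slerp weights a = sin((1−f)δ)/sin δ ≈ 0.712, b = sin(fδ)/sin δ ≈ 0.943.
p = a·p₁ + b·p₂ ≈ (0.882, -0.408, 0.237); φ = arcsin(p_z) ≈ 13.70°, λ = atan2(p_y, p_x) ≈ -24.86°.

≈ 14°N, 25°W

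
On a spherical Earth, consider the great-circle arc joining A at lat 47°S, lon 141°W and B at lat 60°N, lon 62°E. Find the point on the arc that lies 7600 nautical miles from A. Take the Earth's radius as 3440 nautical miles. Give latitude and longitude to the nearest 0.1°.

≈ lat 60.5°N, lon 135.9°E

Convert each endpoint to a unit vector on the sphere (x = cos φ cos λ, y = cos φ sin λ, z = sin φ).
The central angle between the endpoints is δ = arccos(p₁·p₂) ≈ 2.815 rad (161.3°). The total great-circle distance is δ·R ≈ 2.815 × 3440 ≈ 9685 nmi, so the target fraction is f = 7600/9685 ≈ 0.785.
Interpolate at f ≈ 0.785 with slerp weights a = sin((1−f)δ)/sin δ ≈ 1.778, b = sin(fδ)/sin δ ≈ 2.506.
p = a·p₁ + b·p₂ ≈ (-0.354, 0.343, 0.870); φ = arcsin(p_z) ≈ 60.46°, λ = atan2(p_y, p_x) ≈ 135.88°.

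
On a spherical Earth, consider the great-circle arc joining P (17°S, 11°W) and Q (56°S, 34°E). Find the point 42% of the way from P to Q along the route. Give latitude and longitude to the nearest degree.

≈ (35°S, 2°E)

Convert each endpoint to a unit vector on the sphere (x = cos φ cos λ, y = cos φ sin λ, z = sin φ).
The central angle between the endpoints is δ = arccos(p₁·p₂) ≈ 0.901 rad (51.6°).
Interpolate at f = 0.42 with slerp weights a = sin((1−f)δ)/sin δ ≈ 0.637, b = sin(fδ)/sin δ ≈ 0.471.
p = a·p₁ + b·p₂ ≈ (0.816, 0.031, -0.577); φ = arcsin(p_z) ≈ -35.23°, λ = atan2(p_y, p_x) ≈ 2.19°.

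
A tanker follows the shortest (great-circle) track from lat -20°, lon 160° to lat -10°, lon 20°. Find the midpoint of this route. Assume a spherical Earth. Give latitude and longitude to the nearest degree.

≈ lat -38°, lon 86°

Convert each endpoint to a unit vector on the sphere (x = cos φ cos λ, y = cos φ sin λ, z = sin φ).
The central angle between the endpoints is δ = arccos(p₁·p₂) ≈ 2.278 rad (130.5°).
Interpolate at f = 1/2 with slerp weights a = sin((1−f)δ)/sin δ ≈ 1.194, b = sin(fδ)/sin δ ≈ 1.194.
p = a·p₁ + b·p₂ ≈ (0.051, 0.786, -0.616); φ = arcsin(p_z) ≈ -38.02°, λ = atan2(p_y, p_x) ≈ 86.31°.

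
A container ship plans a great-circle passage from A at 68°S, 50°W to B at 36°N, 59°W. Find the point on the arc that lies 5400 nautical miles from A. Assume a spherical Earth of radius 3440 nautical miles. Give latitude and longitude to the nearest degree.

≈ 22°N, 58°W

From cos δ = sin φ₁ sin φ₂ + cos φ₁ cos φ₂ cos Δλ, the central angle is δ ≈ 1.819 rad (104.2°). The total great-circle distance is δ·R ≈ 1.819 × 3440 ≈ 6257 nmi, so the target fraction is f = 5400/6257 ≈ 0.863.
Interpolate at f ≈ 0.863 with slerp weights a = sin((1−f)δ)/sin δ ≈ 0.254, b = sin(fδ)/sin δ ≈ 1.032.
p = a·p₁ + b·p₂ ≈ (0.491, -0.788, 0.370); φ = arcsin(p_z) ≈ 21.74°, λ = atan2(p_y, p_x) ≈ -58.08°.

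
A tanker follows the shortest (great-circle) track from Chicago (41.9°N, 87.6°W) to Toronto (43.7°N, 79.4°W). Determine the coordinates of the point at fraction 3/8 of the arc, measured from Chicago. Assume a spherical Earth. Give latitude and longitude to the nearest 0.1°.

The haversine formula gives a central angle δ ≈ 0.110 rad (6.3°) between the endpoints.
Interpolate at f = 3/8 with slerp weights a = sin((1−f)δ)/sin δ ≈ 0.626, b = sin(fδ)/sin δ ≈ 0.376.
p = a·p₁ + b·p₂ ≈ (0.069, -0.732, 0.677); φ = arcsin(p_z) ≈ 42.64°, λ = atan2(p_y, p_x) ≈ -84.58°.

≈ 42.6°N, 84.6°W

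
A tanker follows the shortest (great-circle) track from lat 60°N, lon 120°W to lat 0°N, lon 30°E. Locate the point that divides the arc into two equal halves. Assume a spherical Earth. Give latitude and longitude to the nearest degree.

≈ lat 54°N, lon 6°E

Write both endpoints as unit vectors p₁, p₂ with components (cos φ cos λ, cos φ sin λ, sin φ).
The central angle between the endpoints is δ = arccos(p₁·p₂) ≈ 2.019 rad (115.7°).
Interpolate at f = 1/2 with slerp weights a = sin((1−f)δ)/sin δ ≈ 0.939, b = sin(fδ)/sin δ ≈ 0.939.
p = a·p₁ + b·p₂ ≈ (0.578, 0.063, 0.813); φ = arcsin(p_z) ≈ 54.42°, λ = atan2(p_y, p_x) ≈ 6.21°.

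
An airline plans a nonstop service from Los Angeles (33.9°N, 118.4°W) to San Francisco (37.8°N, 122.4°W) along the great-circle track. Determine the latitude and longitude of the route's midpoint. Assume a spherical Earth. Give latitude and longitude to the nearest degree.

≈ 36°N, 120°W

Convert each endpoint to a unit vector on the sphere (x = cos φ cos λ, y = cos φ sin λ, z = sin φ).
The central angle between the endpoints is δ = arccos(p₁·p₂) ≈ 0.088 rad (5.1°).
Interpolate at f = 1/2 with slerp weights a = sin((1−f)δ)/sin δ ≈ 0.500, b = sin(fδ)/sin δ ≈ 0.500.
p = a·p₁ + b·p₂ ≈ (-0.409, -0.699, 0.586); φ = arcsin(p_z) ≈ 35.87°, λ = atan2(p_y, p_x) ≈ -120.35°.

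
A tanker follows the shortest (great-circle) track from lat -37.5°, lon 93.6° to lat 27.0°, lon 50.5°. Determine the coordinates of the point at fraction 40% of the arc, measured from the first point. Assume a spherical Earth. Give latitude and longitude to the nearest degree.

≈ lat -12°, lon 75°

Write both endpoints as unit vectors p₁, p₂ with components (cos φ cos λ, cos φ sin λ, sin φ).
The central angle between the endpoints is δ = arccos(p₁·p₂) ≈ 1.329 rad (76.1°).
Interpolate at f = 0.40 with slerp weights a = sin((1−f)δ)/sin δ ≈ 0.737, b = sin(fδ)/sin δ ≈ 0.522.
p = a·p₁ + b·p₂ ≈ (0.259, 0.942, -0.212); φ = arcsin(p_z) ≈ -12.22°, λ = atan2(p_y, p_x) ≈ 74.62°.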